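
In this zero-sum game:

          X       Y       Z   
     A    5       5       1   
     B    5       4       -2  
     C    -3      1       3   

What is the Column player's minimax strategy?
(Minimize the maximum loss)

Column should play Z, value = 3

Work:
Column player minimizes Row's maximum payoff:
Column X: max payoff to Row = 5
Column Y: max payoff to Row = 5
Column Z: max payoff to Row = 3
Minimum is 3, achieved by column Z.
Minimax strategy: Z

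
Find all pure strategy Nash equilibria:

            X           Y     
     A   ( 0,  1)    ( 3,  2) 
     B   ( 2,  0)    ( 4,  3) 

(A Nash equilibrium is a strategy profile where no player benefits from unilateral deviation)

Nash equilibrium: (B, Y)

Work:
Best responses:
  P1 vs X: payoffs [0, 2] → best response B (payoff 2)
  P1 vs Y: payoffs [3, 4] → best response B (payoff 4)
  P2 vs A: payoffs [1, 2] → best response Y (payoff 2)
  P2 vs B: payoffs [0, 3] → best response Y (payoff 3)
Mutual best responses: (B,Y) → Nash equilibria.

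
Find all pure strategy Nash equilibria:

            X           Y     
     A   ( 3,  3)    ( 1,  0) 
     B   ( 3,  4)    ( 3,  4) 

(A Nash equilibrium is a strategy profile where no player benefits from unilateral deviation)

Nash equilibrium: (A, X), (B, X), (B, Y)

Work:
Best responses:
  P1 vs X: payoffs [3, 3] → best response A/B (payoff 3)
  P1 vs Y: payoffs [1, 3] → best response B (payoff 3)
  P2 vs A: payoffs [3, 0] → best response X (payoff 3)
  P2 vs B: payoffs [4, 4] → best response X/Y (payoff 4)
Mutual best responses: (A,X), (B,X), (B,Y) → Nash equilibria.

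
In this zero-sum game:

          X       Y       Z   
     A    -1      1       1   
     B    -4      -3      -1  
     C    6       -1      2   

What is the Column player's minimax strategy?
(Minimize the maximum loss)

Column should play Y, value = 1

Work:
Column player minimizes Row's maximum payoff:
Column X: max payoff to Row = 6
Column Y: max payoff to Row = 1
Column Z: max payoff to Row = 2
Minimum is 1, achieved by column Y.
Minimax strategy: Y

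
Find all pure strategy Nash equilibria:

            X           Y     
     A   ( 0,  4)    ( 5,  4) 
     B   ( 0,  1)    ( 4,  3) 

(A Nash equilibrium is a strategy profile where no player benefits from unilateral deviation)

Nash equilibrium: (A, X), (A, Y)

Work:
Best responses:
  P1 vs X: payoffs [0, 0] → best response A/B (payoff 0)
  P1 vs Y: payoffs [5, 4] → best response A (payoff 5)
  P2 vs A: payoffs [4, 4] → best response X/Y (payoff 4)
  P2 vs B: payoffs [1, 3] → best response Y (payoff 3)
Mutual best responses: (A,X), (A,Y) → Nash equilibria.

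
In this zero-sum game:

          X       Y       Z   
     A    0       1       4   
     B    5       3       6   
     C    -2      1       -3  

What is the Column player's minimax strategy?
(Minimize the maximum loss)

Column should play Y, value = 3

Work:
Column player minimizes Row's maximum payoff:
Column X: max payoff to Row = 5
Column Y: max payoff to Row = 3
Column Z: max payoff to Row = 6
Minimum is 3, achieved by column Y.
Minimax strategy: Y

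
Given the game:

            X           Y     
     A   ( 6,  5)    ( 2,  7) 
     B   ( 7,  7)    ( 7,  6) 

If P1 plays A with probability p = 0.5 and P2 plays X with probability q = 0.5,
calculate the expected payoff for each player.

E[P1] = 5.5, E[P2] = 6.25

Work:
E[P1] = p·q·π₁(A,X) + p·(1-q)·π₁(A,Y) + (1-p)·q·π₁(B,X) + (1-p)·(1-q)·π₁(B,Y)
= 0.5·0.5·6 + 0.5·0.5·2 + 0.5·0.5·7 + 0.5·0.5·7
= 5.5

E[P2] = 6.25 (similar calculation)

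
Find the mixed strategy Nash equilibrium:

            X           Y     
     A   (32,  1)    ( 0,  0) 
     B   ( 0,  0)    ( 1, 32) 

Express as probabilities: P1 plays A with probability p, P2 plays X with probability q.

p = 0.9697, q = 0.0303

Work:
Find probabilities that make opponent indifferent:
P2 chooses q to make P1 indifferent between A and B
P1 chooses p to make P2 indifferent between X and Y
Mixed NE: P1 plays (A: 0.9697, B: 0.0303), P2 plays (X: 0.0303, Y: 0.9697)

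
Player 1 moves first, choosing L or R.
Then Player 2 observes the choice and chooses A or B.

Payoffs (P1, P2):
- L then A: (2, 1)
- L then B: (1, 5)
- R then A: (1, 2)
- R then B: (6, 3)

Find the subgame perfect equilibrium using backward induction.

P1 plays R, P2 plays B after L and B after R; Payoff (6, 3)

Work:
Backward induction:
After L: P2 chooses B → P1 gets 1
After R: P2 chooses B → P1 gets 6
P1 chooses R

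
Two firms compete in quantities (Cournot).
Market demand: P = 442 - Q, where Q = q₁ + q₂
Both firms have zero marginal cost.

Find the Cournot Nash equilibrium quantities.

q₁* = q₂* = 147.33; P* = 147.33

Work:
Profit: π_i = P·q_i = (a - q_i - q_j)·q_i
FOC: ∂π_i/∂q_i = a - 2q_i - q_j = 0
Reaction function: q_i = (442 - q_j)/2
Symmetry: q* = 442/3 = 147.33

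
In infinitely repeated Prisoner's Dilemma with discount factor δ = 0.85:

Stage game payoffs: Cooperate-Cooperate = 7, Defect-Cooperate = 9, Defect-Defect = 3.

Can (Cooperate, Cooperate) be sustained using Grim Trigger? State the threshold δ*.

δ* = 0.3333; since δ = 0.85 ≥ 0.3333, cooperation can be sustained

Work:
For Grim Trigger:
Cooperate forever: 7/(1-δ)
Defect then punished: 9 + 3·δ/(1-δ)
Need: 7/(1-δ) ≥ 9 + 3·δ/(1-δ)
Solving: δ ≥ (T-R)/(T-P) = (9-7)/(9-3) = 0.3333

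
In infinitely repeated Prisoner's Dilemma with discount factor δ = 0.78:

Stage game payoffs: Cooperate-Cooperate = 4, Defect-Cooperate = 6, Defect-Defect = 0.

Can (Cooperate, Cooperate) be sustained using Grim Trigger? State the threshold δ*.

δ* = 0.3333; since δ = 0.78 ≥ 0.3333, cooperation can be sustained

Work:
For Grim Trigger:
Cooperate forever: 4/(1-δ)
Defect then punished: 6 + 0·δ/(1-δ)
Need: 4/(1-δ) ≥ 6 + 0·δ/(1-δ)
Solving: δ ≥ (T-R)/(T-P) = (6-4)/(6-0) = 0.3333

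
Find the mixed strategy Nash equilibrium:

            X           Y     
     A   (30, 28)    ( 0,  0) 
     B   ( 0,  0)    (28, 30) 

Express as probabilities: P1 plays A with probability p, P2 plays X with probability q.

p = 0.5172, q = 0.4828

Work:
Find probabilities that make opponent indifferent:
P2 chooses q to make P1 indifferent between A and B
P1 chooses p to make P2 indifferent between X and Y
Mixed NE: P1 plays (A: 0.5172, B: 0.4828), P2 plays (X: 0.4828, Y: 0.5172)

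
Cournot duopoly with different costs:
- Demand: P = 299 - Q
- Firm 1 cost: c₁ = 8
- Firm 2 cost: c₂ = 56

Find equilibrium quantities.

q₁* = 113.0, q₂* = 65.0

Work:
Reaction: q₁ = (299 - 8 - q₂)/2
Reaction: q₂ = (299 - 56 - q₁)/2
Solve simultaneously:
q₁* = (299 - 2×8 + 56)/3 = 113.0
q₂* = (299 - 2×56 + 8)/3 = 65.0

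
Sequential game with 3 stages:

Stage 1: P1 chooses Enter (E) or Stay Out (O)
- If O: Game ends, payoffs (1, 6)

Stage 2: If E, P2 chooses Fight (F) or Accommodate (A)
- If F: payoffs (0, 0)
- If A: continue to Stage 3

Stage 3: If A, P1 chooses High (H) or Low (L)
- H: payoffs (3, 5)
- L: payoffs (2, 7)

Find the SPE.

SPE: (E, A, H); Outcome (3, 5)

Work:
Stage 3: P1 chooses H (3 vs 2)
Stage 2: P2: F->0, A->5 (anticipating H). Choose A
Stage 1: P1: O->1, E->3 (anticipating A, H). Choose E
SPE path: E -> A -> H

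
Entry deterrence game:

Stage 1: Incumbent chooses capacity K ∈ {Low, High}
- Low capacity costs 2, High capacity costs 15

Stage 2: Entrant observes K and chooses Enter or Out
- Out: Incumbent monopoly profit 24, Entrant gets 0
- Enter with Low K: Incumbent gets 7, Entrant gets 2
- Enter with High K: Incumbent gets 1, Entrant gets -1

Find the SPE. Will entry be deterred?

SPE: (High, Enter|Low, Out|High); Entry deterred. Incumbent net profit = 9

Work:
After Low K: Entrant enters (2 > 0)
After High K: Entrant stays out (-1 < 0)
Incumbent: Low → 7−2=5, High → 24−15=9
Incumbent chooses High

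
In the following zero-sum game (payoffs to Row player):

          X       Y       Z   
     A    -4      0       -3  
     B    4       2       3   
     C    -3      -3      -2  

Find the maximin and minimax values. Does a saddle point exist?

Maximin = 2, Minimax = 2, Saddle: True

Work:
Row minimums: [-4, 2, -3] → maximin = 2
Column maximums: [4, 2, 3] → minimax = 2
Saddle point exists! Game value = 2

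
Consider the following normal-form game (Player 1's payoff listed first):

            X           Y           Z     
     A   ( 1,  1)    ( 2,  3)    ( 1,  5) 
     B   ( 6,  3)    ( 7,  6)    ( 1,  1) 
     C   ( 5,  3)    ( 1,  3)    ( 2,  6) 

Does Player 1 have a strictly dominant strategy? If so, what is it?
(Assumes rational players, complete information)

No strictly dominant strategy exists for Player 1

Work:
A strategy strictly dominates another if it gives a strictly higher payoff against every opponent action. Compare each pair of P1's strategies column-by-column:
  A vs B: [1 vs 6, 2 vs 7, 1 vs 1] → A does not strictly dominate B (column X: 1 ≤ 6)
  A vs C: [1 vs 5, 2 vs 1, 1 vs 2] → A does not strictly dominate C (column X: 1 ≤ 5)
  B vs A: [6 vs 1, 7 vs 2, 1 vs 1] → B does not strictly dominate A (column Z: 1 ≤ 1)
  B vs C: [6 vs 5, 7 vs 1, 1 vs 2] → B does not strictly dominate C (column Z: 1 ≤ 2)
  C vs A: [5 vs 1, 1 vs 2, 2 vs 1] → C does not strictly dominate A (column Y: 1 ≤ 2)
  C vs B: [5 vs 6, 1 vs 7, 2 vs 1] → C does not strictly dominate B (column X: 5 ≤ 6)
No single strategy strictly dominates all others → no strictly dominant strategy.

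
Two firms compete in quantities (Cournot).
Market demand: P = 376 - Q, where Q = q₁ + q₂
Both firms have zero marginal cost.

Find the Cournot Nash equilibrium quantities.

q₁* = q₂* = 125.33; P* = 125.33

Work:
Profit: π_i = P·q_i = (a - q_i - q_j)·q_i
FOC: ∂π_i/∂q_i = a - 2q_i - q_j = 0
Reaction function: q_i = (376 - q_j)/2
Symmetry: q* = 376/3 = 125.33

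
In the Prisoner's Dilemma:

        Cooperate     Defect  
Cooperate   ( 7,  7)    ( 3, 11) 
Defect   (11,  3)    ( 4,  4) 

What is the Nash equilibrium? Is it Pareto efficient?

(Defect, Defect) is NE; not Pareto efficient

Work:
Defect dominates Cooperate for both players:
If P2 cooperates: Defect (11) > Cooperate (7)
If P2 defects: Defect (4) > Cooperate (3)
NE: (Defect, Defect) with payoff (4, 4)
But (Cooperate, Cooperate) = (7, 7) Pareto dominates (4, 4)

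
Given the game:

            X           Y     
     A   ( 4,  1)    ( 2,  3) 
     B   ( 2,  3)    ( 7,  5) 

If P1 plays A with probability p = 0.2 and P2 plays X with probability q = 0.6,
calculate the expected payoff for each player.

E[P1] = 3.84, E[P2] = 3.4

Work:
E[P1] = p·q·π₁(A,X) + p·(1-q)·π₁(A,Y) + (1-p)·q·π₁(B,X) + (1-p)·(1-q)·π₁(B,Y)
= 0.2·0.6·4 + 0.2·0.4·2 + 0.8·0.6·2 + 0.8·0.4·7
= 3.84

E[P2] = 3.4 (similar calculation)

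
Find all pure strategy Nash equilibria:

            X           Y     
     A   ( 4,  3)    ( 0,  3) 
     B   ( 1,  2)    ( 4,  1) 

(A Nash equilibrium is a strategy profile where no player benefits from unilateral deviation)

Nash equilibrium: (A, X)

Work:
Best responses:
  P1 vs X: payoffs [4, 1] → best response A (payoff 4)
  P1 vs Y: payoffs [0, 4] → best response B (payoff 4)
  P2 vs A: payoffs [3, 3] → best response X/Y (payoff 3)
  P2 vs B: payoffs [2, 1] → best response X (payoff 2)
Mutual best responses: (A,X) → Nash equilibria.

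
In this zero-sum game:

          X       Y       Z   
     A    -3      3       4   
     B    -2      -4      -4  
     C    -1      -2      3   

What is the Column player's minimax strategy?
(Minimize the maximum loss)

Column should play X, value = -1

Work:
Column player minimizes Row's maximum payoff:
Column X: max payoff to Row = -1
Column Y: max payoff to Row = 3
Column Z: max payoff to Row = 4
Minimum is -1, achieved by column X.
Minimax strategy: X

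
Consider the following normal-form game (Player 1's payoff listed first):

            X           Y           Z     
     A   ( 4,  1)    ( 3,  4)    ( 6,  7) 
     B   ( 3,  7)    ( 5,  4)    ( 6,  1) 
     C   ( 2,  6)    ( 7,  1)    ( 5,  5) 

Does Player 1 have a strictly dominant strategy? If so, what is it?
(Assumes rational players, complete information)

No strictly dominant strategy exists for Player 1

Work:
A strategy strictly dominates another if it gives a strictly higher payoff against every opponent action. Compare each pair of P1's strategies column-by-column:
  A vs B: [4 vs 3, 3 vs 5, 6 vs 6] → A does not strictly dominate B (column Y: 3 ≤ 5)
  A vs C: [4 vs 2, 3 vs 7, 6 vs 5] → A does not strictly dominate C (column Y: 3 ≤ 7)
  B vs A: [3 vs 4, 5 vs 3, 6 vs 6] → B does not strictly dominate A (column X: 3 ≤ 4)
  B vs C: [3 vs 2, 5 vs 7, 6 vs 5] → B does not strictly dominate C (column Y: 5 ≤ 7)
  C vs A: [2 vs 4, 7 vs 3, 5 vs 6] → C does not strictly dominate A (column X: 2 ≤ 4)
  C vs B: [2 vs 3, 7 vs 5, 5 vs 6] → C does not strictly dominate B (column X: 2 ≤ 3)
No single strategy strictly dominates all others → no strictly dominant strategy.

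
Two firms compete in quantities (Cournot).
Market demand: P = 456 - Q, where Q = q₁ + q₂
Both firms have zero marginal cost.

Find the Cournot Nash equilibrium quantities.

q₁* = q₂* = 152.0; P* = 152.0

Work:
Profit: π_i = P·q_i = (a - q_i - q_j)·q_i
FOC: ∂π_i/∂q_i = a - 2q_i - q_j = 0
Reaction function: q_i = (456 - q_j)/2
Symmetry: q* = 456/3 = 152.0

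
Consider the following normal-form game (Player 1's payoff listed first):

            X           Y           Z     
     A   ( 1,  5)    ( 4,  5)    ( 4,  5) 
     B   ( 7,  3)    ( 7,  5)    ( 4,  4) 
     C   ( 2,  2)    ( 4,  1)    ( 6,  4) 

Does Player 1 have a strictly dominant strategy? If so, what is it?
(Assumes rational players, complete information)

No strictly dominant strategy exists for Player 1

Work:
A strategy strictly dominates another if it gives a strictly higher payoff against every opponent action. Compare each pair of P1's strategies column-by-column:
  A vs B: [1 vs 7, 4 vs 7, 4 vs 4] → A does not strictly dominate B (column X: 1 ≤ 7)
  A vs C: [1 vs 2, 4 vs 4, 4 vs 6] → A does not strictly dominate C (column X: 1 ≤ 2)
  B vs A: [7 vs 1, 7 vs 4, 4 vs 4] → B does not strictly dominate A (column Z: 4 ≤ 4)
  B vs C: [7 vs 2, 7 vs 4, 4 vs 6] → B does not strictly dominate C (column Z: 4 ≤ 6)
  C vs A: [2 vs 1, 4 vs 4, 6 vs 4] → C does not strictly dominate A (column Y: 4 ≤ 4)
  C vs B: [2 vs 7, 4 vs 7, 6 vs 4] → C does not strictly dominate B (column X: 2 ≤ 7)
No single strategy strictly dominates all others → no strictly dominant strategy.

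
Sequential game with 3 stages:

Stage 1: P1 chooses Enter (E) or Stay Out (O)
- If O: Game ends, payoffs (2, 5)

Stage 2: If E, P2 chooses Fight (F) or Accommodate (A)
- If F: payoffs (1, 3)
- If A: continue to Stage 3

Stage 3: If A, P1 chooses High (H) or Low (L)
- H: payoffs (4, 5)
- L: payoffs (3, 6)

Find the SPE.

SPE: (E, A, H); Outcome (4, 5)

Work:
Stage 3: P1 chooses H (4 vs 3)
Stage 2: P2: F->3, A->5 (anticipating H). Choose A
Stage 1: P1: O->2, E->4 (anticipating A, H). Choose E
SPE path: E -> A -> H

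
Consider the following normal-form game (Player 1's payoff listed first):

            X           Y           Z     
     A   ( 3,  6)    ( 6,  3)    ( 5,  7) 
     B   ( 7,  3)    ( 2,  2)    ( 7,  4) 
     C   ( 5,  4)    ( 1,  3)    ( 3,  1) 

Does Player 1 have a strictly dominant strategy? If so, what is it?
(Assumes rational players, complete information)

No strictly dominant strategy exists for Player 1

Work:
A strategy strictly dominates another if it gives a strictly higher payoff against every opponent action. Compare each pair of P1's strategies column-by-column:
  A vs B: [3 vs 7, 6 vs 2, 5 vs 7] → A does not strictly dominate B (column X: 3 ≤ 7)
  A vs C: [3 vs 5, 6 vs 1, 5 vs 3] → A does not strictly dominate C (column X: 3 ≤ 5)
  B vs A: [7 vs 3, 2 vs 6, 7 vs 5] → B does not strictly dominate A (column Y: 2 ≤ 6)
  B vs C: [7 vs 5, 2 vs 1, 7 vs 3] → B strictly dominates C
  C vs A: [5 vs 3, 1 vs 6, 3 vs 5] → C does not strictly dominate A (column Y: 1 ≤ 6)
  C vs B: [5 vs 7, 1 vs 2, 3 vs 7] → C does not strictly dominate B (column X: 5 ≤ 7)
No single strategy strictly dominates all others → no strictly dominant strategy.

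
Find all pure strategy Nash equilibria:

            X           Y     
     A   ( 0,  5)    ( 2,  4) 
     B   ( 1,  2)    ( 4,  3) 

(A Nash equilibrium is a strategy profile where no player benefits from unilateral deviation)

Nash equilibrium: (B, Y)

Work:
Best responses:
  P1 vs X: payoffs [0, 1] → best response B (payoff 1)
  P1 vs Y: payoffs [2, 4] → best response B (payoff 4)
  P2 vs A: payoffs [5, 4] → best response X (payoff 5)
  P2 vs B: payoffs [2, 3] → best response Y (payoff 3)
Mutual best responses: (B,Y) → Nash equilibria.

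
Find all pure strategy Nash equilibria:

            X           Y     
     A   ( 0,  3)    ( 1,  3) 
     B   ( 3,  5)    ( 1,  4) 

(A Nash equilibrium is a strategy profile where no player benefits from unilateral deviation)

Nash equilibrium: (A, Y), (B, X)

Work:
Best responses:
  P1 vs X: payoffs [0, 3] → best response B (payoff 3)
  P1 vs Y: payoffs [1, 1] → best response A/B (payoff 1)
  P2 vs A: payoffs [3, 3] → best response X/Y (payoff 3)
  P2 vs B: payoffs [5, 4] → best response X (payoff 5)
Mutual best responses: (A,Y), (B,X) → Nash equilibria.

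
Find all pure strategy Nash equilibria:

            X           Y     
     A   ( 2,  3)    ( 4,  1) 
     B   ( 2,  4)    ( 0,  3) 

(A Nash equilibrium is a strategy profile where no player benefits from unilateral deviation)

Nash equilibrium: (A, X), (B, X)

Work:
Best responses:
  P1 vs X: payoffs [2, 2] → best response A/B (payoff 2)
  P1 vs Y: payoffs [4, 0] → best response A (payoff 4)
  P2 vs A: payoffs [3, 1] → best response X (payoff 3)
  P2 vs B: payoffs [4, 3] → best response X (payoff 4)
Mutual best responses: (A,X), (B,X) → Nash equilibria.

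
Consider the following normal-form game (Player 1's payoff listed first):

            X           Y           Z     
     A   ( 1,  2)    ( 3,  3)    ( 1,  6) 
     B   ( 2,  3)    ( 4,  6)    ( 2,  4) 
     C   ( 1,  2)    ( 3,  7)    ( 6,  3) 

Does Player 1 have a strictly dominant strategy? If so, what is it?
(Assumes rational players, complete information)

No strictly dominant strategy exists for Player 1

Work:
A strategy strictly dominates another if it gives a strictly higher payoff against every opponent action. Compare each pair of P1's strategies column-by-column:
  A vs B: [1 vs 2, 3 vs 4, 1 vs 2] → A does not strictly dominate B (column X: 1 ≤ 2)
  A vs C: [1 vs 1, 3 vs 3, 1 vs 6] → A does not strictly dominate C (column X: 1 ≤ 1)
  B vs A: [2 vs 1, 4 vs 3, 2 vs 1] → B strictly dominates A
  B vs C: [2 vs 1, 4 vs 3, 2 vs 6] → B does not strictly dominate C (column Z: 2 ≤ 6)
  C vs A: [1 vs 1, 3 vs 3, 6 vs 1] → C does not strictly dominate A (column X: 1 ≤ 1)
  C vs B: [1 vs 2, 3 vs 4, 6 vs 2] → C does not strictly dominate B (column X: 1 ≤ 2)
No single strategy strictly dominates all others → no strictly dominant strategy.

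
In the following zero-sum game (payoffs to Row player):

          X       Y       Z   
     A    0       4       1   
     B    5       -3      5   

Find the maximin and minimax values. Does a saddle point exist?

Maximin = 0, Minimax = 4, Saddle: False

Work:
Row minimums: [0, -3] → maximin = 0
Column maximums: [5, 4, 5] → minimax = 4
No saddle point (maximin ≠ minimax). Mixed strategy needed.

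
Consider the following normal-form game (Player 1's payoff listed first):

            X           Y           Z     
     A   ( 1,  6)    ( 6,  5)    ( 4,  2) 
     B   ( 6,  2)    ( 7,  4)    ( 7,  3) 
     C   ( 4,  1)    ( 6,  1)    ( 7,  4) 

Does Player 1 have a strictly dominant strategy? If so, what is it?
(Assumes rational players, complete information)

No strictly dominant strategy exists for Player 1

Work:
A strategy strictly dominates another if it gives a strictly higher payoff against every opponent action. Compare each pair of P1's strategies column-by-column:
  A vs B: [1 vs 6, 6 vs 7, 4 vs 7] → A does not strictly dominate B (column X: 1 ≤ 6)
  A vs C: [1 vs 4, 6 vs 6, 4 vs 7] → A does not strictly dominate C (column X: 1 ≤ 4)
  B vs A: [6 vs 1, 7 vs 6, 7 vs 4] → B strictly dominates A
  B vs C: [6 vs 4, 7 vs 6, 7 vs 7] → B does not strictly dominate C (column Z: 7 ≤ 7)
  C vs A: [4 vs 1, 6 vs 6, 7 vs 4] → C does not strictly dominate A (column Y: 6 ≤ 6)
  C vs B: [4 vs 6, 6 vs 7, 7 vs 7] → C does not strictly dominate B (column X: 4 ≤ 6)
No single strategy strictly dominates all others → no strictly dominant strategy.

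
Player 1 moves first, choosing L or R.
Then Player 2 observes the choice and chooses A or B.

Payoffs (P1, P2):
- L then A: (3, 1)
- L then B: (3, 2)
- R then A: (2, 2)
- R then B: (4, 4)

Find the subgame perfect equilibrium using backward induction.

P1 plays R, P2 plays B after L and B after R; Payoff (4, 4)

Work:
Backward induction:
After L: P2 chooses B → P1 gets 3
After R: P2 chooses B → P1 gets 4
P1 chooses R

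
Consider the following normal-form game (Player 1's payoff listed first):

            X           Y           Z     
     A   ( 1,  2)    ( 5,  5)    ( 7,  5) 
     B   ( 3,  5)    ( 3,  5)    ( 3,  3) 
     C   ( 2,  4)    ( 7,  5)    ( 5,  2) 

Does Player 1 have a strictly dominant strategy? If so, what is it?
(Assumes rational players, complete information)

No strictly dominant strategy exists for Player 1

Work:
A strategy strictly dominates another if it gives a strictly higher payoff against every opponent action. Compare each pair of P1's strategies column-by-column:
  A vs B: [1 vs 3, 5 vs 3, 7 vs 3] → A does not strictly dominate B (column X: 1 ≤ 3)
  A vs C: [1 vs 2, 5 vs 7, 7 vs 5] → A does not strictly dominate C (column X: 1 ≤ 2)
  B vs A: [3 vs 1, 3 vs 5, 3 vs 7] → B does not strictly dominate A (column Y: 3 ≤ 5)
  B vs C: [3 vs 2, 3 vs 7, 3 vs 5] → B does not strictly dominate C (column Y: 3 ≤ 7)
  C vs A: [2 vs 1, 7 vs 5, 5 vs 7] → C does not strictly dominate A (column Z: 5 ≤ 7)
  C vs B: [2 vs 3, 7 vs 3, 5 vs 3] → C does not strictly dominate B (column X: 2 ≤ 3)
No single strategy strictly dominates all others → no strictly dominant strategy.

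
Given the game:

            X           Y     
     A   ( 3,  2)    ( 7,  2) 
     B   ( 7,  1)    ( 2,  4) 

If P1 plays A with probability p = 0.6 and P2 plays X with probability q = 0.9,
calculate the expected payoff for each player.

E[P1] = 4.64, E[P2] = 1.72

Work:
E[P1] = p·q·π₁(A,X) + p·(1-q)·π₁(A,Y) + (1-p)·q·π₁(B,X) + (1-p)·(1-q)·π₁(B,Y)
= 0.6·0.9·3 + 0.6·0.1·7 + 0.4·0.9·7 + 0.4·0.1·2
= 4.64

E[P2] = 1.72 (similar calculation)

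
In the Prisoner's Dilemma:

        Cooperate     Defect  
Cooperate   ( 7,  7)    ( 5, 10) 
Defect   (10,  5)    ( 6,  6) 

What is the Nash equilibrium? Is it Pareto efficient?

(Defect, Defect) is NE; not Pareto efficient

Work:
Defect dominates Cooperate for both players:
If P2 cooperates: Defect (10) > Cooperate (7)
If P2 defects: Defect (6) > Cooperate (5)
NE: (Defect, Defect) with payoff (6, 6)
But (Cooperate, Cooperate) = (7, 7) Pareto dominates (6, 6)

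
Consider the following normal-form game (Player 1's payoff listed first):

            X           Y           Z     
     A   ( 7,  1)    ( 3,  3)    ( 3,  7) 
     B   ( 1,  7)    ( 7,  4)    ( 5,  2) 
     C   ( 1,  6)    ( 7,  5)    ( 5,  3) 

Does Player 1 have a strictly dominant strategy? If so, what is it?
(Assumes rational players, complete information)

No strictly dominant strategy exists for Player 1

Work:
A strategy strictly dominates another if it gives a strictly higher payoff against every opponent action. Compare each pair of P1's strategies column-by-column:
  A vs B: [7 vs 1, 3 vs 7, 3 vs 5] → A does not strictly dominate B (column Y: 3 ≤ 7)
  A vs C: [7 vs 1, 3 vs 7, 3 vs 5] → A does not strictly dominate C (column Y: 3 ≤ 7)
  B vs A: [1 vs 7, 7 vs 3, 5 vs 3] → B does not strictly dominate A (column X: 1 ≤ 7)
  B vs C: [1 vs 1, 7 vs 7, 5 vs 5] → B does not strictly dominate C (column X: 1 ≤ 1)
  C vs A: [1 vs 7, 7 vs 3, 5 vs 3] → C does not strictly dominate A (column X: 1 ≤ 7)
  C vs B: [1 vs 1, 7 vs 7, 5 vs 5] → C does not strictly dominate B (column X: 1 ≤ 1)
No single strategy strictly dominates all others → no strictly dominant strategy.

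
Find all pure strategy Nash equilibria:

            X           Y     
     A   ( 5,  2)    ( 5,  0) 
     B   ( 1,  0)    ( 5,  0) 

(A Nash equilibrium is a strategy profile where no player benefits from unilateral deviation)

Nash equilibrium: (A, X), (B, Y)

Work:
Best responses:
  P1 vs X: payoffs [5, 1] → best response A (payoff 5)
  P1 vs Y: payoffs [5, 5] → best response A/B (payoff 5)
  P2 vs A: payoffs [2, 0] → best response X (payoff 2)
  P2 vs B: payoffs [0, 0] → best response X/Y (payoff 0)
Mutual best responses: (A,X), (B,Y) → Nash equilibria.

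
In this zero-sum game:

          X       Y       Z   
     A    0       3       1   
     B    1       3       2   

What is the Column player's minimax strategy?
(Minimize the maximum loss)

Column should play X, value = 1

Work:
Column player minimizes Row's maximum payoff:
Column X: max payoff to Row = 1
Column Y: max payoff to Row = 3
Column Z: max payoff to Row = 2
Minimum is 1, achieved by column X.
Minimax strategy: X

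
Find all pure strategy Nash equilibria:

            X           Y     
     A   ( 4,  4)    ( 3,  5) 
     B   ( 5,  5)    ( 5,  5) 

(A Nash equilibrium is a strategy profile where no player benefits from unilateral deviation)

Nash equilibrium: (B, X), (B, Y)

Work:
Best responses:
  P1 vs X: payoffs [4, 5] → best response B (payoff 5)
  P1 vs Y: payoffs [3, 5] → best response B (payoff 5)
  P2 vs A: payoffs [4, 5] → best response Y (payoff 5)
  P2 vs B: payoffs [5, 5] → best response X/Y (payoff 5)
Mutual best responses: (B,X), (B,Y) → Nash equilibria.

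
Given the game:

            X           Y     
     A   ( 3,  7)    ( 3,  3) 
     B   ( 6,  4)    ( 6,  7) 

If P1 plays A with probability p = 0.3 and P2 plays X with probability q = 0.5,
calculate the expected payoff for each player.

E[P1] = 5.1, E[P2] = 5.35

Work:
E[P1] = p·q·π₁(A,X) + p·(1-q)·π₁(A,Y) + (1-p)·q·π₁(B,X) + (1-p)·(1-q)·π₁(B,Y)
= 0.3·0.5·3 + 0.3·0.5·3 + 0.7·0.5·6 + 0.7·0.5·6
= 5.1

E[P2] = 5.35 (similar calculation)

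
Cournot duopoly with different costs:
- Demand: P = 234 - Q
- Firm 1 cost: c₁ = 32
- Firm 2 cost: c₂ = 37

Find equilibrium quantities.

q₁* = 69.0, q₂* = 64.0

Work:
Reaction: q₁ = (234 - 32 - q₂)/2
Reaction: q₂ = (234 - 37 - q₁)/2
Solve simultaneously:
q₁* = (234 - 2×32 + 37)/3 = 69.0
q₂* = (234 - 2×37 + 32)/3 = 64.0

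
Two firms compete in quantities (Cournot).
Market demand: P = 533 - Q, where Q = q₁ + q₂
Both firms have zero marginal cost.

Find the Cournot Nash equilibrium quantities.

q₁* = q₂* = 177.67; P* = 177.67

Work:
Profit: π_i = P·q_i = (a - q_i - q_j)·q_i
FOC: ∂π_i/∂q_i = a - 2q_i - q_j = 0
Reaction function: q_i = (533 - q_j)/2
Symmetry: q* = 533/3 = 177.67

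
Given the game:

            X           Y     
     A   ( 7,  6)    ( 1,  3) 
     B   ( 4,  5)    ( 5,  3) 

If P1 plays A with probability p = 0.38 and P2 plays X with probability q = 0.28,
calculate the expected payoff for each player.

E[P1] = 3.9448, E[P2] = 3.6664

Work:
E[P1] = p·q·π₁(A,X) + p·(1-q)·π₁(A,Y) + (1-p)·q·π₁(B,X) + (1-p)·(1-q)·π₁(B,Y)
= 0.38·0.28·7 + 0.38·0.72·1 + 0.62·0.28·4 + 0.62·0.72·5
= 3.9448

E[P2] = 3.6664 (similar calculation)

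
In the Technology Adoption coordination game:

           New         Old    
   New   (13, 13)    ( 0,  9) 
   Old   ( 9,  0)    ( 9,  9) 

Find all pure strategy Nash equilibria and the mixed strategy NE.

Pure NE: (New, New) and (Old, Old); Mixed NE: p = 0.6923, q = 0.6923

Work:
Check pure NE:
(New, New): (13, 13) - no unilateral deviation beneficial
(Old, Old): (9, 9) - no unilateral deviation beneficial
Mixed NE: P1 plays New with p = 0.6923, P2 plays New with q = 0.6923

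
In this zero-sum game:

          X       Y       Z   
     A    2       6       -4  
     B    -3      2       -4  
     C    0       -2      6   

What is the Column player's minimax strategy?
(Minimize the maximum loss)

Column should play X, value = 2

Work:
Column player minimizes Row's maximum payoff:
Column X: max payoff to Row = 2
Column Y: max payoff to Row = 6
Column Z: max payoff to Row = 6
Minimum is 2, achieved by column X.
Minimax strategy: X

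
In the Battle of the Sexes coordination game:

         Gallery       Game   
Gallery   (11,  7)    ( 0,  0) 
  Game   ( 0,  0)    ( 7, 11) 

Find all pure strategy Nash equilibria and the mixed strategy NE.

Pure NE: (Gallery, Gallery) and (Game, Game); Mixed NE: p = 0.6111, q = 0.3889

Work:
Check pure NE:
(Gallery, Gallery): (11, 7) - no unilateral deviation beneficial
(Game, Game): (7, 11) - no unilateral deviation beneficial
Mixed NE: P1 plays Gallery with p = 0.6111, P2 plays Gallery with q = 0.3889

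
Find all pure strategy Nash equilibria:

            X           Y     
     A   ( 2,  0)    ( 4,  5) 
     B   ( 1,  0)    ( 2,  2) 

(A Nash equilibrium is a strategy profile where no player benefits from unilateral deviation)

Nash equilibrium: (A, Y)

Work:
Best responses:
  P1 vs X: payoffs [2, 1] → best response A (payoff 2)
  P1 vs Y: payoffs [4, 2] → best response A (payoff 4)
  P2 vs A: payoffs [0, 5] → best response Y (payoff 5)
  P2 vs B: payoffs [0, 2] → best response Y (payoff 2)
Mutual best responses: (A,Y) → Nash equilibria.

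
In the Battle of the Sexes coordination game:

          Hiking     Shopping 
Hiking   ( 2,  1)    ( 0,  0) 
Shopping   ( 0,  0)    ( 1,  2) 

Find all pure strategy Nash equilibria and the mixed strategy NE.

Pure NE: (Hiking, Hiking) and (Shopping, Shopping); Mixed NE: p = 0.6667, q = 0.3333

Work:
Check pure NE:
(Hiking, Hiking): (2, 1) - no unilateral deviation beneficial
(Shopping, Shopping): (1, 2) - no unilateral deviation beneficial
Mixed NE: P1 plays Hiking with p = 0.6667, P2 plays Hiking with q = 0.3333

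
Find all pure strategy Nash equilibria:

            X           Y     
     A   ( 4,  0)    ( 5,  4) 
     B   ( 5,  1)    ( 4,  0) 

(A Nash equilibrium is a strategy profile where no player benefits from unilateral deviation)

Nash equilibrium: (A, Y), (B, X)

Work:
Best responses:
  P1 vs X: payoffs [4, 5] → best response B (payoff 5)
  P1 vs Y: payoffs [5, 4] → best response A (payoff 5)
  P2 vs A: payoffs [0, 4] → best response Y (payoff 4)
  P2 vs B: payoffs [1, 0] → best response X (payoff 1)
Mutual best responses: (A,Y), (B,X) → Nash equilibria.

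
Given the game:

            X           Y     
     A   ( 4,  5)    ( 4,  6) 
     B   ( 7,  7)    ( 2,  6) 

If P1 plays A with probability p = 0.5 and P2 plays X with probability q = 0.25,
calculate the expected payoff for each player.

E[P1] = 3.625, E[P2] = 6.0

Work:
E[P1] = p·q·π₁(A,X) + p·(1-q)·π₁(A,Y) + (1-p)·q·π₁(B,X) + (1-p)·(1-q)·π₁(B,Y)
= 0.5·0.25·4 + 0.5·0.75·4 + 0.5·0.25·7 + 0.5·0.75·2
= 3.625

E[P2] = 6.0 (similar calculation)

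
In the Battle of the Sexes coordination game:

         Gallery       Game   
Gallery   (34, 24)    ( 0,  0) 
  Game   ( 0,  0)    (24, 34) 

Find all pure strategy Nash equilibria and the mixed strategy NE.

Pure NE: (Gallery, Gallery) and (Game, Game); Mixed NE: p = 0.5862, q = 0.4138

Work:
Check pure NE:
(Gallery, Gallery): (34, 24) - no unilateral deviation beneficial
(Game, Game): (24, 34) - no unilateral deviation beneficial
Mixed NE: P1 plays Gallery with p = 0.5862, P2 plays Gallery with q = 0.4138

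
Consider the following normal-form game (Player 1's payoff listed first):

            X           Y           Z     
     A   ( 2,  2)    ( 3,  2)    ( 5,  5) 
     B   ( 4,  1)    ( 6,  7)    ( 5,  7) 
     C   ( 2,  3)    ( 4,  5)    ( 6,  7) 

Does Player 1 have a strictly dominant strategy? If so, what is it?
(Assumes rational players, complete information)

No strictly dominant strategy exists for Player 1

Work:
A strategy strictly dominates another if it gives a strictly higher payoff against every opponent action. Compare each pair of P1's strategies column-by-column:
  A vs B: [2 vs 4, 3 vs 6, 5 vs 5] → A does not strictly dominate B (column X: 2 ≤ 4)
  A vs C: [2 vs 2, 3 vs 4, 5 vs 6] → A does not strictly dominate C (column X: 2 ≤ 2)
  B vs A: [4 vs 2, 6 vs 3, 5 vs 5] → B does not strictly dominate A (column Z: 5 ≤ 5)
  B vs C: [4 vs 2, 6 vs 4, 5 vs 6] → B does not strictly dominate C (column Z: 5 ≤ 6)
  C vs A: [2 vs 2, 4 vs 3, 6 vs 5] → C does not strictly dominate A (column X: 2 ≤ 2)
  C vs B: [2 vs 4, 4 vs 6, 6 vs 5] → C does not strictly dominate B (column X: 2 ≤ 4)
No single strategy strictly dominates all others → no strictly dominant strategy.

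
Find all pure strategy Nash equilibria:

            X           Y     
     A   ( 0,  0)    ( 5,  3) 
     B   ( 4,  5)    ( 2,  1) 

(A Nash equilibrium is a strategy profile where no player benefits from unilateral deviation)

Nash equilibrium: (A, Y), (B, X)

Work:
Best responses:
  P1 vs X: payoffs [0, 4] → best response B (payoff 4)
  P1 vs Y: payoffs [5, 2] → best response A (payoff 5)
  P2 vs A: payoffs [0, 3] → best response Y (payoff 3)
  P2 vs B: payoffs [5, 1] → best response X (payoff 5)
Mutual best responses: (A,Y), (B,X) → Nash equilibria.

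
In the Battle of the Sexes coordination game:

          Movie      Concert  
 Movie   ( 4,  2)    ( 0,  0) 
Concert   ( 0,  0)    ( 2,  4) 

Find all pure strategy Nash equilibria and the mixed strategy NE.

Pure NE: (Movie, Movie) and (Concert, Concert); Mixed NE: p = 0.6667, q = 0.3333

Work:
Check pure NE:
(Movie, Movie): (4, 2) - no unilateral deviation beneficial
(Concert, Concert): (2, 4) - no unilateral deviation beneficial
Mixed NE: P1 plays Movie with p = 0.6667, P2 plays Movie with q = 0.3333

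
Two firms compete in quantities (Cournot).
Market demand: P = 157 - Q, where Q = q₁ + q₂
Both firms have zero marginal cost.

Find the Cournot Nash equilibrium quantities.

q₁* = q₂* = 52.33; P* = 52.33

Work:
Profit: π_i = P·q_i = (a - q_i - q_j)·q_i
FOC: ∂π_i/∂q_i = a - 2q_i - q_j = 0
Reaction function: q_i = (157 - q_j)/2
Symmetry: q* = 157/3 = 52.33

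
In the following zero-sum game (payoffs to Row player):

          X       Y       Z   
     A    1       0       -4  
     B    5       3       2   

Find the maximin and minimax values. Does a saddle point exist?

Maximin = 2, Minimax = 2, Saddle: True

Work:
Row minimums: [-4, 2] → maximin = 2
Column maximums: [5, 3, 2] → minimax = 2
Saddle point exists! Game value = 2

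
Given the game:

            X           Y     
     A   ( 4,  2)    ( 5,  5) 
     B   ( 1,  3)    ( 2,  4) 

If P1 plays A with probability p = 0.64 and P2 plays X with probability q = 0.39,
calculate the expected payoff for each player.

E[P1] = 3.53, E[P2] = 3.7508

Work:
E[P1] = p·q·π₁(A,X) + p·(1-q)·π₁(A,Y) + (1-p)·q·π₁(B,X) + (1-p)·(1-q)·π₁(B,Y)
= 0.64·0.39·4 + 0.64·0.61·5 + 0.36·0.39·1 + 0.36·0.61·2
= 3.53

E[P2] = 3.7508 (similar calculation)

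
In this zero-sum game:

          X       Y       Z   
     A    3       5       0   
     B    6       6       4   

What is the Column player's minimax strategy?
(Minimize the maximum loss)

Column should play Z, value = 4

Work:
Column player minimizes Row's maximum payoff:
Column X: max payoff to Row = 6
Column Y: max payoff to Row = 6
Column Z: max payoff to Row = 4
Minimum is 4, achieved by column Z.
Minimax strategy: Z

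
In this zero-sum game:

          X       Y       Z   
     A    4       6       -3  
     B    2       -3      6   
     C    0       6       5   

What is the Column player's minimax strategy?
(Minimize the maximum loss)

Column should play X, value = 4

Work:
Column player minimizes Row's maximum payoff:
Column X: max payoff to Row = 4
Column Y: max payoff to Row = 6
Column Z: max payoff to Row = 6
Minimum is 4, achieved by column X.
Minimax strategy: X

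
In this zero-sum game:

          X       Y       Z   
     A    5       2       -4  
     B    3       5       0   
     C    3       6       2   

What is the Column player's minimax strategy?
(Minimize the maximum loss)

Column should play Z, value = 2

Work:
Column player minimizes Row's maximum payoff:
Column X: max payoff to Row = 5
Column Y: max payoff to Row = 6
Column Z: max payoff to Row = 2
Minimum is 2, achieved by column Z.
Minimax strategy: Z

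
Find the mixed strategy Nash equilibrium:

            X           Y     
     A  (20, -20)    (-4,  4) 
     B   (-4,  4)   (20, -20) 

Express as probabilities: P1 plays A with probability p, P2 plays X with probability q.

p = 0.5, q = 0.5

Work:
Find probabilities that make opponent indifferent:
P2 chooses q to make P1 indifferent between A and B
P1 chooses p to make P2 indifferent between X and Y
Mixed NE: P1 plays (A: 0.5, B: 0.5), P2 plays (X: 0.5, Y: 0.5)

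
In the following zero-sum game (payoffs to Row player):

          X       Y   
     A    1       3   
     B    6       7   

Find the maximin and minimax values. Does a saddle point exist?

Maximin = 6, Minimax = 6, Saddle: True

Work:
Row minimums: [1, 6] → maximin = 6
Column maximums: [6, 7] → minimax = 6
Saddle point exists! Game value = 6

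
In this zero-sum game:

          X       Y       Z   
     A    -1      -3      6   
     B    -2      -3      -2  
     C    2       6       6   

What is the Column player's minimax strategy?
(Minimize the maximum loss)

Column should play X, value = 2

Work:
Column player minimizes Row's maximum payoff:
Column X: max payoff to Row = 2
Column Y: max payoff to Row = 6
Column Z: max payoff to Row = 6
Minimum is 2, achieved by column X.
Minimax strategy: X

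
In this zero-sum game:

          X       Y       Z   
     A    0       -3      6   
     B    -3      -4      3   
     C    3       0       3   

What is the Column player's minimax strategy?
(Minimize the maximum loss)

Column should play Y, value = 0

Work:
Column player minimizes Row's maximum payoff:
Column X: max payoff to Row = 3
Column Y: max payoff to Row = 0
Column Z: max payoff to Row = 6
Minimum is 0, achieved by column Y.
Minimax strategy: Y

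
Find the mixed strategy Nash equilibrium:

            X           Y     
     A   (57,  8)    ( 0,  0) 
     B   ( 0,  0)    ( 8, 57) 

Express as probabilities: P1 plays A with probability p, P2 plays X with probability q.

p = 0.8769, q = 0.1231

Work:
Find probabilities that make opponent indifferent:
P2 chooses q to make P1 indifferent between A and B
P1 chooses p to make P2 indifferent between X and Y
Mixed NE: P1 plays (A: 0.8769, B: 0.1231), P2 plays (X: 0.1231, Y: 0.8769)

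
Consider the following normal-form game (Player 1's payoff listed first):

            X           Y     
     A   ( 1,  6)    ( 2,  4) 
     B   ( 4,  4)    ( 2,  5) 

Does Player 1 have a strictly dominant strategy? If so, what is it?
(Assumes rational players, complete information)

No strictly dominant strategy exists for Player 1

Work:
A strategy strictly dominates another if it gives a strictly higher payoff against every opponent action. Compare each pair of P1's strategies column-by-column:
  A vs B: [1 vs 4, 2 vs 2] → A does not strictly dominate B (column X: 1 ≤ 4)
  B vs A: [4 vs 1, 2 vs 2] → B does not strictly dominate A (column Y: 2 ≤ 2)
No single strategy strictly dominates all others → no strictly dominant strategy.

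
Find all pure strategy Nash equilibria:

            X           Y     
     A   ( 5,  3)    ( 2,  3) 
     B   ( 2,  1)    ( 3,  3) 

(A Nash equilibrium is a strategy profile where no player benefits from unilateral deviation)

Nash equilibrium: (A, X), (B, Y)

Work:
Best responses:
  P1 vs X: payoffs [5, 2] → best response A (payoff 5)
  P1 vs Y: payoffs [2, 3] → best response B (payoff 3)
  P2 vs A: payoffs [3, 3] → best response X/Y (payoff 3)
  P2 vs B: payoffs [1, 3] → best response Y (payoff 3)
Mutual best responses: (A,X), (B,Y) → Nash equilibria.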